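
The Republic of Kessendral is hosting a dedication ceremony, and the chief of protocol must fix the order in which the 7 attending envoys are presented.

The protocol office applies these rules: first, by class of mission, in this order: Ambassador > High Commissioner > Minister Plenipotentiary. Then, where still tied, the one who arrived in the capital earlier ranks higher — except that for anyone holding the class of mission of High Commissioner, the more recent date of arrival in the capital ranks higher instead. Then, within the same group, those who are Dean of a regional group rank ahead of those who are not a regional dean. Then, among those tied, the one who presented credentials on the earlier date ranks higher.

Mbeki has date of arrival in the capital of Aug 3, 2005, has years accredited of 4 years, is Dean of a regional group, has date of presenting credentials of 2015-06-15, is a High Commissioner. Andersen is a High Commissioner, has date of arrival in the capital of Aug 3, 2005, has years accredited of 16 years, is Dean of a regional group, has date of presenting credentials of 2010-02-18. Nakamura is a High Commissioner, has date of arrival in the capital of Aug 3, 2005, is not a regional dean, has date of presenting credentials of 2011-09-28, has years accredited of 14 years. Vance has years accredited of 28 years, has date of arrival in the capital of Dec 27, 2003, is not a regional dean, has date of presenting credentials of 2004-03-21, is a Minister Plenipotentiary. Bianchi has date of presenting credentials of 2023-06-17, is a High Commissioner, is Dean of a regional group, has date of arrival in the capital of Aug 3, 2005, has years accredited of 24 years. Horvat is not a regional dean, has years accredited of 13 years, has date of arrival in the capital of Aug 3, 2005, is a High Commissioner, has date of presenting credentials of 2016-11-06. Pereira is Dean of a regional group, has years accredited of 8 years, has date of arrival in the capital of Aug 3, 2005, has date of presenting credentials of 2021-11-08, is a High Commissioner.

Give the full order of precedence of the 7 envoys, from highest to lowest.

By class of mission: Andersen, Mbeki, Pereira, Bianchi, Nakamura and Horvat (High Commissioner); then Vance (Minister Plenipotentiary).
Andersen, Mbeki, Pereira, Bianchi, Nakamura and Horvat all have date of arrival in the capital Aug 3, 2005, so the next rule applies.
Among Andersen, Mbeki, Pereira, Bianchi, Nakamura and Horvat, Dean of a regional group before not a regional dean: Andersen, Mbeki, Pereira and Bianchi (Dean of a regional group) before Nakamura and Horvat (not a regional dean).
Among Andersen, Mbeki, Pereira and Bianchi, by date of presenting credentials (earlier first): Andersen (2010-02-18) before Mbeki (2015-06-15) before Pereira (2021-11-08) before Bianchi (2023-06-17).
Among Nakamura and Horvat, by date of presenting credentials (earlier first): Nakamura (2011-09-28) before Horvat (2016-11-06).
Full order: Andersen, Mbeki, Pereira, Bianchi, Nakamura, Horvat, Vance.

Andersen, Mbeki, Pereira, Bianchi, Nakamura, Horvat, Vance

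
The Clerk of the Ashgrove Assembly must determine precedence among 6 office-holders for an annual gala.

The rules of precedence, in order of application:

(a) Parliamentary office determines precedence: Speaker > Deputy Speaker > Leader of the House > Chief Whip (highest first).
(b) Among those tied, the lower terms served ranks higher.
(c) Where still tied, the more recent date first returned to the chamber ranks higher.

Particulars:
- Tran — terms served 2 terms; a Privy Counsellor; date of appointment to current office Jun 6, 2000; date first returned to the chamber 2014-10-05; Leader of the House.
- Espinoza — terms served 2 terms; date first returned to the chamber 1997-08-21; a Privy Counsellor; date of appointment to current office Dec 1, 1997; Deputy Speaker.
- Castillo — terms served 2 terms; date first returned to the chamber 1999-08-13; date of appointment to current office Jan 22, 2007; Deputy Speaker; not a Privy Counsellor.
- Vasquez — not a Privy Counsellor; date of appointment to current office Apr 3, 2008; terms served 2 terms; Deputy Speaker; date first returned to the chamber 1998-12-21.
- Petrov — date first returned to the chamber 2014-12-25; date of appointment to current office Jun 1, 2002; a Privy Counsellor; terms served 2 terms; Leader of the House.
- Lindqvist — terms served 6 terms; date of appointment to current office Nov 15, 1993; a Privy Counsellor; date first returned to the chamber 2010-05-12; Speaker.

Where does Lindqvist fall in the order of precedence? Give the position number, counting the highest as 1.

1

By parliamentary office: Lindqvist (Speaker); then Castillo, Vasquez and Espinoza (Deputy Speaker); then Petrov and Tran (Leader of the House).
Castillo, Vasquez and Espinoza all have terms served 2 terms, so the next rule applies.
Among Castillo, Vasquez and Espinoza, by date first returned to the chamber (later first): Castillo (1999-08-13) before Vasquez (1998-12-21) before Espinoza (1997-08-21).
Petrov and Tran both have terms served 2 terms, so the next rule applies.
Among Petrov and Tran, by date first returned to the chamber (later first): Petrov (2014-12-25) before Tran (2014-10-05).
Order: Lindqvist, Castillo, Vasquez, Espinoza, Petrov, Tran. So position 1.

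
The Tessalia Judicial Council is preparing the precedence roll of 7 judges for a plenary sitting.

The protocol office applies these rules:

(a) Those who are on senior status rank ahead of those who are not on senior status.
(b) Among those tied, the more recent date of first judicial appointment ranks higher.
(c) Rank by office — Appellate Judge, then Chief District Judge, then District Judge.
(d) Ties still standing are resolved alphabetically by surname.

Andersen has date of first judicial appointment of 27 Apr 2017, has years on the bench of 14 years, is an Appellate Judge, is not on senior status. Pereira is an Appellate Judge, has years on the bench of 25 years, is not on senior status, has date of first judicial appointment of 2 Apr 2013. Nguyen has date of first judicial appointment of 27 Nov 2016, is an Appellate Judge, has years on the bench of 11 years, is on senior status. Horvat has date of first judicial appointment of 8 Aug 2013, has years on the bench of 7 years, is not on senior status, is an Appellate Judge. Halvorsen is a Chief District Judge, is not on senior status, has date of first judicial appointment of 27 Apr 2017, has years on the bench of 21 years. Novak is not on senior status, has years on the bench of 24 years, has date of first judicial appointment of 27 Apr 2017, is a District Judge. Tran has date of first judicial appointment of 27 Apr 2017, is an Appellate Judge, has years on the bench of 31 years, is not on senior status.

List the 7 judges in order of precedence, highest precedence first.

By the first rule: Nguyen (on senior status); then Andersen, Tran, Halvorsen, Novak, Horvat and Pereira (each not on senior status).
Among Andersen, Tran, Halvorsen, Novak, Horvat and Pereira, by date of first judicial appointment (later first): Andersen, Tran, Halvorsen and Novak (27 Apr 2017) before Horvat (8 Aug 2013) before Pereira (2 Apr 2013).
Among Andersen, Tran, Halvorsen and Novak, by office: Andersen and Tran (Appellate Judge) before Halvorsen (Chief District Judge) before Novak (District Judge).
Among Andersen and Tran, alphabetically by surname: Andersen before Tran.
Full order: Nguyen, Andersen, Tran, Halvorsen, Novak, Horvat, Pereira.

Nguyen, Andersen, Tran, Halvorsen, Novak, Horvat, Pereira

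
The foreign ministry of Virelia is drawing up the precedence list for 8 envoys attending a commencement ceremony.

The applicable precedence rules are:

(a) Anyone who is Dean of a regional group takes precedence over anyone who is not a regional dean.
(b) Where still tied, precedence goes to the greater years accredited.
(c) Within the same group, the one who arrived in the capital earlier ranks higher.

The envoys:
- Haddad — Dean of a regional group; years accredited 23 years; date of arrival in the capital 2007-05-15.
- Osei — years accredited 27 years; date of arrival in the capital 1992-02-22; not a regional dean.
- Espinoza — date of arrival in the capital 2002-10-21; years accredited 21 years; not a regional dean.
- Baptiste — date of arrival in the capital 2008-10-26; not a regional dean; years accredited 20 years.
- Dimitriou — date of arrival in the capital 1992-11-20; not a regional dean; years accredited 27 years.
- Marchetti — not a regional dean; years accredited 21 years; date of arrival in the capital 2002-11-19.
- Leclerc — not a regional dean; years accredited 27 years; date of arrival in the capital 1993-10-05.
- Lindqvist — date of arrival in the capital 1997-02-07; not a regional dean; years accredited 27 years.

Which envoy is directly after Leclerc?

By the first rule: Haddad (Dean of a regional group); then Osei, Dimitriou, Leclerc, Lindqvist, Espinoza, Marchetti and Baptiste (each not a regional dean).
Among Osei, Dimitriou, Leclerc, Lindqvist, Espinoza, Marchetti and Baptiste, by years accredited (higher first): Osei, Dimitriou, Leclerc and Lindqvist (27 years) before Espinoza and Marchetti (21 years) before Baptiste (20 years).
Among Osei, Dimitriou, Leclerc and Lindqvist, by date of arrival in the capital (earlier first): Osei (1992-02-22) before Dimitriou (1992-11-20) before Leclerc (1993-10-05) before Lindqvist (1997-02-07).
Among Espinoza and Marchetti, by date of arrival in the capital (earlier first): Espinoza (2002-10-21) before Marchetti (2002-11-19).
Order: Haddad, Osei, Dimitriou, Leclerc, Lindqvist, Espinoza, Marchetti, Baptiste.

Lindqvist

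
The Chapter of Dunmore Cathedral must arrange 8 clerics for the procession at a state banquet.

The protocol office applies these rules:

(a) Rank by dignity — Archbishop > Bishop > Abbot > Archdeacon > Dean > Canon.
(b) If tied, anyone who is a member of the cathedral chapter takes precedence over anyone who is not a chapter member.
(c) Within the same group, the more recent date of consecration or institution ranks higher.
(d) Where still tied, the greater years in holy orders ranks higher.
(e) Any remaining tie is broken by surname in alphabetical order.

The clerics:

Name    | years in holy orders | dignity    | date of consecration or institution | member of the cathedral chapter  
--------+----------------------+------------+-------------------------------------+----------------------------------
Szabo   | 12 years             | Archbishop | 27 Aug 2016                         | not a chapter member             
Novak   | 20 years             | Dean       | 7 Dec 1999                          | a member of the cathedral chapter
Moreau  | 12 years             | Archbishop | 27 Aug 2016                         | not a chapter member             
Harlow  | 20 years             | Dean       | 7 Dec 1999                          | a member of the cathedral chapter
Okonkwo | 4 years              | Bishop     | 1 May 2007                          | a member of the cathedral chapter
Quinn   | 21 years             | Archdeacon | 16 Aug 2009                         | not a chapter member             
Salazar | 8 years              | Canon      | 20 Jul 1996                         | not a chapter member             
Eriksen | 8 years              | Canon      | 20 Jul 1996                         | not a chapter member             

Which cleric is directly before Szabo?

By dignity: Moreau and Szabo (Archbishop); then Okonkwo (Bishop); then Quinn (Archdeacon); then Harlow and Novak (Dean); then Eriksen and Salazar (Canon).
Moreau and Szabo are each not a chapter member, so the next rule applies.
Moreau and Szabo both have date of consecration or institution 27 Aug 2016, so the next rule applies.
Moreau and Szabo both have years in holy orders 12 years, so the next rule applies.
Among Moreau and Szabo, alphabetically by surname: Moreau before Szabo.
Harlow and Novak are each a member of the cathedral chapter, so the next rule applies.
Harlow and Novak both have date of consecration or institution 7 Dec 1999, so the next rule applies.
Harlow and Novak both have years in holy orders 20 years, so the next rule applies.
Among Harlow and Novak, alphabetically by surname: Harlow before Novak.
Eriksen and Salazar are each not a chapter member, so the next rule applies.
Eriksen and Salazar both have date of consecration or institution 20 Jul 1996, so the next rule applies.
Eriksen and Salazar both have years in holy orders 8 years, so the next rule applies.
Among Eriksen and Salazar, alphabetically by surname: Eriksen before Salazar.
Order: Moreau, Szabo, Okonkwo, Quinn, Harlow, Novak, Eriksen, Salazar.

Moreau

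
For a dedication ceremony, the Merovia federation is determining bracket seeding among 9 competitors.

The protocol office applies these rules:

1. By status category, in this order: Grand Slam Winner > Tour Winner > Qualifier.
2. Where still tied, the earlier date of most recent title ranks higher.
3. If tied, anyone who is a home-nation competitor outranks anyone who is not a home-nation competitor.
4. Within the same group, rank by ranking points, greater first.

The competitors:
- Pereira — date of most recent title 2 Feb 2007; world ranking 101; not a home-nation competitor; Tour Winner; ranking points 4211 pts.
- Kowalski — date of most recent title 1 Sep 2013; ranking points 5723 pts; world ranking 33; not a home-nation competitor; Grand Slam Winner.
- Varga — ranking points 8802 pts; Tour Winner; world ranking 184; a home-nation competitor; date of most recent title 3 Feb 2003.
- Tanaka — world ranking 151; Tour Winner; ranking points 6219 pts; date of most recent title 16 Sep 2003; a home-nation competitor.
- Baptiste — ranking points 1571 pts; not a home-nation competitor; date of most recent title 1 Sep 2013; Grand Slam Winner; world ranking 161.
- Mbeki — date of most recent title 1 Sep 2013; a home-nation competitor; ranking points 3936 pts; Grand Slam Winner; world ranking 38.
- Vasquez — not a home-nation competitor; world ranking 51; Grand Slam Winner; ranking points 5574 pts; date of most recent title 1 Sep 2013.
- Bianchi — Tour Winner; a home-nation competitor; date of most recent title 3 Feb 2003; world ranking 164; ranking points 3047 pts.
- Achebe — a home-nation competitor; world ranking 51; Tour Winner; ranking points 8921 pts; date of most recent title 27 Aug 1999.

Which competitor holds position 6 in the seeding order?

By status category: Mbeki, Kowalski, Vasquez and Baptiste (Grand Slam Winner); then Achebe, Varga, Bianchi, Tanaka and Pereira (Tour Winner).
Mbeki, Kowalski, Vasquez and Baptiste all have date of most recent title 1 Sep 2013, so the next rule applies.
Among Mbeki, Kowalski, Vasquez and Baptiste, a home-nation competitor before not a home-nation competitor: Mbeki (a home-nation competitor) before Kowalski, Vasquez and Baptiste (not a home-nation competitor).
Among Kowalski, Vasquez and Baptiste, by ranking points (higher first): Kowalski (5723 pts) before Vasquez (5574 pts) before Baptiste (1571 pts).
Among Achebe, Varga, Bianchi, Tanaka and Pereira, by date of most recent title (earlier first): Achebe (27 Aug 1999) before Varga and Bianchi (3 Feb 2003) before Tanaka (16 Sep 2003) before Pereira (2 Feb 2007).
Varga and Bianchi are each a home-nation competitor, so the next rule applies.
Among Varga and Bianchi, by ranking points (higher first): Varga (8802 pts) before Bianchi (3047 pts).
Order: Mbeki, Kowalski, Vasquez, Baptiste, Achebe, Varga, Bianchi, Tanaka, Pereira.

Varga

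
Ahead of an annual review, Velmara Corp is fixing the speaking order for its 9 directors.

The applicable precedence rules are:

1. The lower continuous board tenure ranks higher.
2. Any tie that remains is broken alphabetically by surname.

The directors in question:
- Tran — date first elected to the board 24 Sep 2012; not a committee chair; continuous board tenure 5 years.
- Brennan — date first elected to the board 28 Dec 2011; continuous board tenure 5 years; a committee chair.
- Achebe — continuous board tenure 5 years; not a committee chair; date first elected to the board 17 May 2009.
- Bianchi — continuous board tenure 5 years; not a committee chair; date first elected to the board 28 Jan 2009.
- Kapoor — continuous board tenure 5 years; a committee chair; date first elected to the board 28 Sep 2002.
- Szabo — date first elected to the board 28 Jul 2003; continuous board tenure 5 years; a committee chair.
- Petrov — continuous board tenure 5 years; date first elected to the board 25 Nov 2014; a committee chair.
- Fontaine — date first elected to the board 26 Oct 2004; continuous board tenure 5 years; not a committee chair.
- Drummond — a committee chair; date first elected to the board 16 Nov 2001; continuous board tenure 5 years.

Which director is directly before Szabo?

By continuous board tenure (lower first): Achebe, Bianchi, Brennan, Drummond, Fontaine, Kapoor, Petrov, Szabo and Tran (each 5 years).
Among Achebe, Bianchi, Brennan, Drummond, Fontaine, Kapoor, Petrov, Szabo and Tran, alphabetically by surname: Achebe before Bianchi before Brennan before Drummond before Fontaine before Kapoor before Petrov before Szabo before Tran.
Order: Achebe, Bianchi, Brennan, Drummond, Fontaine, Kapoor, Petrov, Szabo, Tran.

Petrov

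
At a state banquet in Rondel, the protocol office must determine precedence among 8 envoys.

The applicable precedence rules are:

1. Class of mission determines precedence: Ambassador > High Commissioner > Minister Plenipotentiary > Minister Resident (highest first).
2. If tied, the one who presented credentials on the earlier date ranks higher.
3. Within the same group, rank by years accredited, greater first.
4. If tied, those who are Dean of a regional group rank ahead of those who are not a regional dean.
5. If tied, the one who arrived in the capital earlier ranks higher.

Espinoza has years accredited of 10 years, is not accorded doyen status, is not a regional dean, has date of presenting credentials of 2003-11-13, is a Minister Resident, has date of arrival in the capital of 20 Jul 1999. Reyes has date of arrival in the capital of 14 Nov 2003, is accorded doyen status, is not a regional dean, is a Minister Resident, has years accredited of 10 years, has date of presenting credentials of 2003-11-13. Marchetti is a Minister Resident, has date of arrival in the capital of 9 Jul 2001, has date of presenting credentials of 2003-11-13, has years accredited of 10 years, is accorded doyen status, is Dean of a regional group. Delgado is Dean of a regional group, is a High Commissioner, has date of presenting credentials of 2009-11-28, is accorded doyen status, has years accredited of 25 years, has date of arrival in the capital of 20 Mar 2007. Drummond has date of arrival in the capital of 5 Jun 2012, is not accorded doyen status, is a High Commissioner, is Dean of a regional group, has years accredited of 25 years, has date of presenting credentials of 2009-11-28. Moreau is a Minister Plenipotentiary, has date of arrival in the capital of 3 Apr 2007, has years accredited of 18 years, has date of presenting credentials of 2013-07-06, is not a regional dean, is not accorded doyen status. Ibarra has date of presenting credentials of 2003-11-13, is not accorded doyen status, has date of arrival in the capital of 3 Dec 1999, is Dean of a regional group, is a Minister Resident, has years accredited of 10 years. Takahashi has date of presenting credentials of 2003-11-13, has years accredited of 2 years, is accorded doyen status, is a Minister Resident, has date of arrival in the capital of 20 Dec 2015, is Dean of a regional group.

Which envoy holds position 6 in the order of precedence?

By class of mission: Delgado and Drummond (High Commissioner); then Moreau (Minister Plenipotentiary); then Ibarra, Marchetti, Espinoza, Reyes and Takahashi (Minister Resident).
Delgado and Drummond both have date of presenting credentials 2009-11-28, so the next rule applies.
Delgado and Drummond both have years accredited 25 years, so the next rule applies.
Delgado and Drummond are each Dean of a regional group, so the next rule applies.
Among Delgado and Drummond, by date of arrival in the capital (earlier first): Delgado (20 Mar 2007) before Drummond (5 Jun 2012).
Ibarra, Marchetti, Espinoza, Reyes and Takahashi all have date of presenting credentials 2003-11-13, so the next rule applies.
Among Ibarra, Marchetti, Espinoza, Reyes and Takahashi, by years accredited (higher first): Ibarra, Marchetti, Espinoza and Reyes (10 years) before Takahashi (2 years).
Among Ibarra, Marchetti, Espinoza and Reyes, Dean of a regional group before not a regional dean: Ibarra and Marchetti (Dean of a regional group) before Espinoza and Reyes (not a regional dean).
Among Ibarra and Marchetti, by date of arrival in the capital (earlier first): Ibarra (3 Dec 1999) before Marchetti (9 Jul 2001).
Among Espinoza and Reyes, by date of arrival in the capital (earlier first): Espinoza (20 Jul 1999) before Reyes (14 Nov 2003).
Order: Delgado, Drummond, Moreau, Ibarra, Marchetti, Espinoza, Reyes, Takahashi.

Espinoza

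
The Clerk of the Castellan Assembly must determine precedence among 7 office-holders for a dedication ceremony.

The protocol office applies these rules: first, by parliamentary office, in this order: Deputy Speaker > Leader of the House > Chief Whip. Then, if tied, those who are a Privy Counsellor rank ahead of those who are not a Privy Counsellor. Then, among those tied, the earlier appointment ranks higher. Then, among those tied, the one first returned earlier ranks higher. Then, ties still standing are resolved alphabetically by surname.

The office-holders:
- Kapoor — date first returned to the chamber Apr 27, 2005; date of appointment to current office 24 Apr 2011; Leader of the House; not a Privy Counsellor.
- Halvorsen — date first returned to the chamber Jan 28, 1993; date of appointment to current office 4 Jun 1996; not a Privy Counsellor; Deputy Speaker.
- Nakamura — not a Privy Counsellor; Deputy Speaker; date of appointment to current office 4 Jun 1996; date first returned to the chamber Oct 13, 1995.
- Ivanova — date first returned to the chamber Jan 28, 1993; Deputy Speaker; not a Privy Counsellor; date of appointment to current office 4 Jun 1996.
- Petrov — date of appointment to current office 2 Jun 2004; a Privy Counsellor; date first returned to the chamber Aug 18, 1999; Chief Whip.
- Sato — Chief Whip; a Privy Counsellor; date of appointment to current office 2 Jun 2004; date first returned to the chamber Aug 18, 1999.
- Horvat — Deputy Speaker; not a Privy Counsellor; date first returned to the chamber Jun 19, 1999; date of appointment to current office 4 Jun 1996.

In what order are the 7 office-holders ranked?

Halvorsen, Ivanova, Nakamura, Horvat, Kapoor, Petrov, Sato

By parliamentary office: Halvorsen, Ivanova, Nakamura and Horvat (Deputy Speaker); then Kapoor (Leader of the House); then Petrov and Sato (Chief Whip).
Halvorsen, Ivanova, Nakamura and Horvat are each not a Privy Counsellor, so the next rule applies.
Halvorsen, Ivanova, Nakamura and Horvat all have date of appointment to current office 4 Jun 1996, so the next rule applies.
Among Halvorsen, Ivanova, Nakamura and Horvat, by date first returned to the chamber (earlier first): Halvorsen and Ivanova (Jan 28, 1993) before Nakamura (Oct 13, 1995) before Horvat (Jun 19, 1999).
Among Halvorsen and Ivanova, alphabetically by surname: Halvorsen before Ivanova.
Petrov and Sato are each a Privy Counsellor, so the next rule applies.
Petrov and Sato both have date of appointment to current office 2 Jun 2004, so the next rule applies.
Petrov and Sato both have date first returned to the chamber Aug 18, 1999, so the next rule applies.
Among Petrov and Sato, alphabetically by surname: Petrov before Sato.
Full order: Halvorsen, Ivanova, Nakamura, Horvat, Kapoor, Petrov, Sato.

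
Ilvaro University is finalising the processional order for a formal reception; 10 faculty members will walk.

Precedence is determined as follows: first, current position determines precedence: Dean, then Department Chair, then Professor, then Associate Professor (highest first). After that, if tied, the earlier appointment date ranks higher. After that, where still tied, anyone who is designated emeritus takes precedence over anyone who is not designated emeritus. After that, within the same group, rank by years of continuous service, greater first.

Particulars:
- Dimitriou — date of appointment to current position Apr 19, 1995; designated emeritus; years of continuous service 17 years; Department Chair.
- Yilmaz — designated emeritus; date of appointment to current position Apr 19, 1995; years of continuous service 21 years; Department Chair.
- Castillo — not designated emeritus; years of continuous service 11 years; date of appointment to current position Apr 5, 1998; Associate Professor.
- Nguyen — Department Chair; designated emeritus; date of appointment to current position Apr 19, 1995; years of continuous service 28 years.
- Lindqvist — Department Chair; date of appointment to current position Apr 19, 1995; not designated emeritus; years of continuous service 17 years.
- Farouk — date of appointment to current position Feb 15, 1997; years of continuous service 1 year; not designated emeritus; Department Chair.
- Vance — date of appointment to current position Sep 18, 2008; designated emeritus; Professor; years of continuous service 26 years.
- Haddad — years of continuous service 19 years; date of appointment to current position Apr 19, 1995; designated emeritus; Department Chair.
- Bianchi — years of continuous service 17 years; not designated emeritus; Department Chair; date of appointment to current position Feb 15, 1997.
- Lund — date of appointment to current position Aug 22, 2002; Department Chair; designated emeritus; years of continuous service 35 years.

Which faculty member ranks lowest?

Castillo

By current position: Nguyen, Yilmaz, Haddad, Dimitriou, Lindqvist, Bianchi, Farouk and Lund (Department Chair); then Vance (Professor); then Castillo (Associate Professor).
Among Nguyen, Yilmaz, Haddad, Dimitriou, Lindqvist, Bianchi, Farouk and Lund, by date of appointment to current position (earlier first): Nguyen, Yilmaz, Haddad, Dimitriou and Lindqvist (Apr 19, 1995) before Bianchi and Farouk (Feb 15, 1997) before Lund (Aug 22, 2002).
Among Nguyen, Yilmaz, Haddad, Dimitriou and Lindqvist, designated emeritus before not designated emeritus: Nguyen, Yilmaz, Haddad and Dimitriou (designated emeritus) before Lindqvist (not designated emeritus).
Among Nguyen, Yilmaz, Haddad and Dimitriou, by years of continuous service (higher first): Nguyen (28 years) before Yilmaz (21 years) before Haddad (19 years) before Dimitriou (17 years).
Bianchi and Farouk are each not designated emeritus, so the next rule applies.
Among Bianchi and Farouk, by years of continuous service (higher first): Bianchi (17 years) before Farouk (1 year).
Order: Nguyen, Yilmaz, Haddad, Dimitriou, Lindqvist, Bianchi, Farouk, Lund, Vance, Castillo.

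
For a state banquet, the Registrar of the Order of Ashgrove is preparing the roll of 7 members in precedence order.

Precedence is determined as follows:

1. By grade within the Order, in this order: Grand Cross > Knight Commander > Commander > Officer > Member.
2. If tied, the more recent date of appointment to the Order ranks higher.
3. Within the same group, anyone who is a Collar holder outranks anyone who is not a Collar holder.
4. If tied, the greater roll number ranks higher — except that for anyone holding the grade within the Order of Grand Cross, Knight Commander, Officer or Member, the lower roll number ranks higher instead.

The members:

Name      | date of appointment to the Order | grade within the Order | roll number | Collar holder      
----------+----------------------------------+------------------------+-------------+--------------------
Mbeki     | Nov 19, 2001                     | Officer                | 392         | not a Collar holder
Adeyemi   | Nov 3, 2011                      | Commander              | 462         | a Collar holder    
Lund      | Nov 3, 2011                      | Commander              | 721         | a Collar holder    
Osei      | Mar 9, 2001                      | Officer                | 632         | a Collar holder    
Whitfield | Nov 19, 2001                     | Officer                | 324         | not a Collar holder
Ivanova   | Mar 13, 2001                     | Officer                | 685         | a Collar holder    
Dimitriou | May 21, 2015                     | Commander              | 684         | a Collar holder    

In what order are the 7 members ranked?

By grade within the Order: Dimitriou, Lund and Adeyemi (Commander); then Whitfield, Mbeki, Ivanova and Osei (Officer).
Among Dimitriou, Lund and Adeyemi, by date of appointment to the Order (later first): Dimitriou (May 21, 2015) before Lund and Adeyemi (Nov 3, 2011).
Lund and Adeyemi are each a Collar holder, so the next rule applies.
Among Lund and Adeyemi, by roll number (higher first): Lund (721) before Adeyemi (462).
Among Whitfield, Mbeki, Ivanova and Osei, by date of appointment to the Order (later first): Whitfield and Mbeki (Nov 19, 2001) before Ivanova (Mar 13, 2001) before Osei (Mar 9, 2001).
Whitfield and Mbeki are each not a Collar holder, so the next rule applies.
Among Whitfield and Mbeki, by roll number (lower first) (reversed rule for this group): Whitfield (324) before Mbeki (392).
Full order: Dimitriou, Lund, Adeyemi, Whitfield, Mbeki, Ivanova, Osei.

Dimitriou, Lund, Adeyemi, Whitfield, Mbeki, Ivanova, Osei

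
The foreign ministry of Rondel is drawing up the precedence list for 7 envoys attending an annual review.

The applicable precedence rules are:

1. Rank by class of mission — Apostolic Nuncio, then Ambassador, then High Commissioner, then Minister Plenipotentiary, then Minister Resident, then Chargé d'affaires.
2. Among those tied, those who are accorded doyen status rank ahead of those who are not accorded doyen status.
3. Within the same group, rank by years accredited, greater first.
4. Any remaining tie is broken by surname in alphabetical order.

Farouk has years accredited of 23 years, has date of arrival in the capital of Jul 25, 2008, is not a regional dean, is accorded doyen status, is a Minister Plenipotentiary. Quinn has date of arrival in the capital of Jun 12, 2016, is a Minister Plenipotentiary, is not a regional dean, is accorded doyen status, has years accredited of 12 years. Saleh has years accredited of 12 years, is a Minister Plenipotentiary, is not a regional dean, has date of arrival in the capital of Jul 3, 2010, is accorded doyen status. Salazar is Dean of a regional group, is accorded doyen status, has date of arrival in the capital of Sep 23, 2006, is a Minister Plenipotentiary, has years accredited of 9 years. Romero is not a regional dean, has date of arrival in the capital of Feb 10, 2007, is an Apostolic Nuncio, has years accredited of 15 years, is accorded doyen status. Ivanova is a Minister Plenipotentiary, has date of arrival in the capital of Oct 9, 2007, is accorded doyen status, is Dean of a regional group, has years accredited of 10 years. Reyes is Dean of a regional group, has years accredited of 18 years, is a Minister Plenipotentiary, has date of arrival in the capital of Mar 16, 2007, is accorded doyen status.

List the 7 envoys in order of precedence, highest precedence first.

By class of mission: Romero (Apostolic Nuncio); then Farouk, Reyes, Quinn, Saleh, Ivanova and Salazar (Minister Plenipotentiary).
Farouk, Reyes, Quinn, Saleh, Ivanova and Salazar are each accorded doyen status, so the next rule applies.
Among Farouk, Reyes, Quinn, Saleh, Ivanova and Salazar, by years accredited (higher first): Farouk (23 years) before Reyes (18 years) before Quinn and Saleh (12 years) before Ivanova (10 years) before Salazar (9 years).
Among Quinn and Saleh, alphabetically by surname: Quinn before Saleh.
Full order: Romero, Farouk, Reyes, Quinn, Saleh, Ivanova, Salazar.

Romero, Farouk, Reyes, Quinn, Saleh, Ivanova, Salazar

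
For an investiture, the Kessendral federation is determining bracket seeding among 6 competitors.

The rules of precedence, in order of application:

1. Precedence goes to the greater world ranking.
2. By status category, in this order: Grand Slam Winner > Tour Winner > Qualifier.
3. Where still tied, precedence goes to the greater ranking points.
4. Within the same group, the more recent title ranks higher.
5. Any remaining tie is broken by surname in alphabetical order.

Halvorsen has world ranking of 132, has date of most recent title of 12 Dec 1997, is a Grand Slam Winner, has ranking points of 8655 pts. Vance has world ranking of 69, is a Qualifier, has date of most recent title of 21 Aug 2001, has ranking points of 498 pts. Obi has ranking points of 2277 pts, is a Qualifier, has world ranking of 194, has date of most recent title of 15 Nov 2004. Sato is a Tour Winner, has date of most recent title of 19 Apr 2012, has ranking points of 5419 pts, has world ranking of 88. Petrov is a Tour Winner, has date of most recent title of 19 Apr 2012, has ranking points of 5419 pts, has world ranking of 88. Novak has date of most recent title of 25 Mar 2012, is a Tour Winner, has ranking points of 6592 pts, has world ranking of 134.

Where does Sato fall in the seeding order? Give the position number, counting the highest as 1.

5

By world ranking (higher first): Obi (194); then Novak (134); then Halvorsen (132); then Petrov and Sato (both 88); then Vance (69).
Petrov and Sato are each Tour Winner, so the next rule applies.
Petrov and Sato both have ranking points 5419 pts, so the next rule applies.
Petrov and Sato both have date of most recent title 19 Apr 2012, so the next rule applies.
Among Petrov and Sato, alphabetically by surname: Petrov before Sato.
Order: Obi, Novak, Halvorsen, Petrov, Sato, Vance. So position 5.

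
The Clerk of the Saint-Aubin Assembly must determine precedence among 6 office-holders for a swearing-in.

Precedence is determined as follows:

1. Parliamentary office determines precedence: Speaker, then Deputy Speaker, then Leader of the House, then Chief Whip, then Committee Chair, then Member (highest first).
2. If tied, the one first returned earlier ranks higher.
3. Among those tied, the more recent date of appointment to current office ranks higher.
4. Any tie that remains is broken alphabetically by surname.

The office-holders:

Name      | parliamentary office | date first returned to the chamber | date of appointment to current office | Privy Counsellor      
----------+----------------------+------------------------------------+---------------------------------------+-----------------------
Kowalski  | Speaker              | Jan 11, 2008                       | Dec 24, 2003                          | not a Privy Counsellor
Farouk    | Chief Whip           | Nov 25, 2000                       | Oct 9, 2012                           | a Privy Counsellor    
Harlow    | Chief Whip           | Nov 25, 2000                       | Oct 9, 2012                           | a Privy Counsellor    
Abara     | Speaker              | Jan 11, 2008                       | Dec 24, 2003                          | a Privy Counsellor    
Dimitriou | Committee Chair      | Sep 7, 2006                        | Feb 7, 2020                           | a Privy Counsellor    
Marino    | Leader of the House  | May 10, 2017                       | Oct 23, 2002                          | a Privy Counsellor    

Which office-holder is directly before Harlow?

Farouk

By parliamentary office: Abara and Kowalski (Speaker); then Marino (Leader of the House); then Farouk and Harlow (Chief Whip); then Dimitriou (Committee Chair).
Abara and Kowalski both have date first returned to the chamber Jan 11, 2008, so the next rule applies.
Abara and Kowalski both have date of appointment to current office Dec 24, 2003, so the next rule applies.
Among Abara and Kowalski, alphabetically by surname: Abara before Kowalski.
Farouk and Harlow both have date first returned to the chamber Nov 25, 2000, so the next rule applies.
Farouk and Harlow both have date of appointment to current office Oct 9, 2012, so the next rule applies.
Among Farouk and Harlow, alphabetically by surname: Farouk before Harlow.
Order: Abara, Kowalski, Marino, Farouk, Harlow, Dimitriou.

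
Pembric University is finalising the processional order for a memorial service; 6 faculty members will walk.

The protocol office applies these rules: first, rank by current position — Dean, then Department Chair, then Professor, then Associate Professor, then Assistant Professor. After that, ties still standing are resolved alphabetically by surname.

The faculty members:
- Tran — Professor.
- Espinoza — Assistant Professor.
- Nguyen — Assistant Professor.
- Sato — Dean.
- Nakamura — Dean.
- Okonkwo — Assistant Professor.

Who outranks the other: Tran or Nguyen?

Tran

By current position: Nakamura and Sato (Dean); then Tran (Professor); then Espinoza, Nguyen and Okonkwo (Assistant Professor).
Among Nakamura and Sato, alphabetically by surname: Nakamura before Sato.
Among Espinoza, Nguyen and Okonkwo, alphabetically by surname: Espinoza before Nguyen before Okonkwo.
So Tran takes precedence.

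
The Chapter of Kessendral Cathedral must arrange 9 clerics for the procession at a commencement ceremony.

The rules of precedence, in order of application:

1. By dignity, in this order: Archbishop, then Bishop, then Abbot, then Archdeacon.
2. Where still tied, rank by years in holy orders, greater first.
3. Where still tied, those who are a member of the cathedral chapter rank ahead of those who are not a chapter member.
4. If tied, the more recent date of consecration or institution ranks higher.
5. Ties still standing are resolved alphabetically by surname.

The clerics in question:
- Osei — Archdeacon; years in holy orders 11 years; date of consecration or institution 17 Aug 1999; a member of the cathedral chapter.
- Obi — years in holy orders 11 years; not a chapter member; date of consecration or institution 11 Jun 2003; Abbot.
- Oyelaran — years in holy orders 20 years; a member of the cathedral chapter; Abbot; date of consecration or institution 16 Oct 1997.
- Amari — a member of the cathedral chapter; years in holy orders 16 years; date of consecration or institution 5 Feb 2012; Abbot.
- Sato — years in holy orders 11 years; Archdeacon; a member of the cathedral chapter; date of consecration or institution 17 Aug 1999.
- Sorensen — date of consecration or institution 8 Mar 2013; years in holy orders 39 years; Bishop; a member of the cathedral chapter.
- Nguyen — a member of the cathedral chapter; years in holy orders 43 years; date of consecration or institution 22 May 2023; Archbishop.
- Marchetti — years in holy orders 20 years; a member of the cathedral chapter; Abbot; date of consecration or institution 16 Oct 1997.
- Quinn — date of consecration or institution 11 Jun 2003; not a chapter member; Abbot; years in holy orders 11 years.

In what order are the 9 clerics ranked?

Nguyen, Sorensen, Marchetti, Oyelaran, Amari, Obi, Quinn, Osei, Sato

By dignity: Nguyen (Archbishop); then Sorensen (Bishop); then Marchetti, Oyelaran, Amari, Obi and Quinn (Abbot); then Osei and Sato (Archdeacon).
Among Marchetti, Oyelaran, Amari, Obi and Quinn, by years in holy orders (higher first): Marchetti and Oyelaran (20 years) before Amari (16 years) before Obi and Quinn (11 years).
Marchetti and Oyelaran are each a member of the cathedral chapter, so the next rule applies.
Marchetti and Oyelaran both have date of consecration or institution 16 Oct 1997, so the next rule applies.
Among Marchetti and Oyelaran, alphabetically by surname: Marchetti before Oyelaran.
Obi and Quinn are each not a chapter member, so the next rule applies.
Obi and Quinn both have date of consecration or institution 11 Jun 2003, so the next rule applies.
Among Obi and Quinn, alphabetically by surname: Obi before Quinn.
Osei and Sato both have years in holy orders 11 years, so the next rule applies.
Osei and Sato are each a member of the cathedral chapter, so the next rule applies.
Osei and Sato both have date of consecration or institution 17 Aug 1999, so the next rule applies.
Among Osei and Sato, alphabetically by surname: Osei before Sato.
Full order: Nguyen, Sorensen, Marchetti, Oyelaran, Amari, Obi, Quinn, Osei, Sato.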